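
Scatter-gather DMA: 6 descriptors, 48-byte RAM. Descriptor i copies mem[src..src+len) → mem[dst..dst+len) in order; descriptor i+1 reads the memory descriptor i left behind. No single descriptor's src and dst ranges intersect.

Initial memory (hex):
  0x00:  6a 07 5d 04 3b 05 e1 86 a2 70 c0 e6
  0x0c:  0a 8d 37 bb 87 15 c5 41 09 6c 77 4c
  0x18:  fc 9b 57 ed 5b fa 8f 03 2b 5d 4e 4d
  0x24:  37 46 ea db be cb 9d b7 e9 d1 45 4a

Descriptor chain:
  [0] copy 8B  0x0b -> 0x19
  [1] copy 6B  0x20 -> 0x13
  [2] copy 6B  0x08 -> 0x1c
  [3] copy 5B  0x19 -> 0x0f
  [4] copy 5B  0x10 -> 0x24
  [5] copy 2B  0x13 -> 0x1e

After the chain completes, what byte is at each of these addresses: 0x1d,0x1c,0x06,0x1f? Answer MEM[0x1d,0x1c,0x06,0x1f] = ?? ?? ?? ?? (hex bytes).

MEM[0x1d,0x1c,0x06,0x1f] = 70 a2 e1 5d

#0 dst[0x19+8] := {0xe6,0x0a,0x8d,0x37,0xbb,0x87,0x15,0xc5}
#1 dst[0x13+6] := {0xc5,0x5d,0x4e,0x4d,0x37,0x46}
#2 dst[0x1c+6] := {0xa2,0x70,0xc0,0xe6,0x0a,0x8d}
#3 dst[0x0f+5] := {0xe6,0x0a,0x8d,0xa2,0x70}
#4 dst[0x24+5] := {0x0a,0x8d,0xa2,0x70,0x5d}
#5 dst[0x1e+2] := {0x70,0x5d}
query mem[0x1d]=0x70, mem[0x1c]=0xa2, mem[0x06]=0xe1, mem[0x1f]=0x5d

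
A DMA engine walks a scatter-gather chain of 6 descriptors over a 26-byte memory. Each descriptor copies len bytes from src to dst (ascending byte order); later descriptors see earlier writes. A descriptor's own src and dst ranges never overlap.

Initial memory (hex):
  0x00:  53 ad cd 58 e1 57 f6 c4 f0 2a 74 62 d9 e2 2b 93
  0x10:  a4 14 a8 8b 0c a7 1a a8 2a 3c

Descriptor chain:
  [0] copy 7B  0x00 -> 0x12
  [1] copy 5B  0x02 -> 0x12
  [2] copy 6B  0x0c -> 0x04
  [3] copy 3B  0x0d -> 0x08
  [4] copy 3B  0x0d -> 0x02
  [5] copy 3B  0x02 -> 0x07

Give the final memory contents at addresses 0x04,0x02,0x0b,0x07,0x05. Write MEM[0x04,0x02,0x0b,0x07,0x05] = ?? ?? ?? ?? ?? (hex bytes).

  after D0: wrote 7B at 0x12 = 53adcd58e157f6
  after D1: wrote 5B at 0x12 = cd58e157f6
  after D2: wrote 6B at 0x04 = d9e22b93a414
  after D3: wrote 3B at 0x08 = e22b93
  after D4: wrote 3B at 0x02 = e22b93
  after D5: wrote 3B at 0x07 = e22b93
query mem[0x04]=0x93, mem[0x02]=0xe2, mem[0x0b]=0x62, mem[0x07]=0xe2, mem[0x05]=0xe2

MEM[0x04,0x02,0x0b,0x07,0x05] = 93 e2 62 e2 e2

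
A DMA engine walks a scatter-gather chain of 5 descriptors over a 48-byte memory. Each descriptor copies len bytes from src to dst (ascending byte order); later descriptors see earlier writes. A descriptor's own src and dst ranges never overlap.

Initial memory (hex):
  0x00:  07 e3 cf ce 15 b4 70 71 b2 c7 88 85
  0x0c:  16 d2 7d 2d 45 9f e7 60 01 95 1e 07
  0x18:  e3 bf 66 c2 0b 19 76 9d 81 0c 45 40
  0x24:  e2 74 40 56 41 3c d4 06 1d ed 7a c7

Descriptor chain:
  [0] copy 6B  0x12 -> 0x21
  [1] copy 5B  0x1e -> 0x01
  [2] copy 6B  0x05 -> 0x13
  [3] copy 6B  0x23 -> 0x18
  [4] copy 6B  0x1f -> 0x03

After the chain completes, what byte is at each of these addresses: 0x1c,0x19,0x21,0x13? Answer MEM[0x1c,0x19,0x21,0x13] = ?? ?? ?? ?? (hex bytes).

MEM[0x1c,0x19,0x21,0x13] = 56 95 e7 60

#0 dst[0x21+6] := {0xe7,0x60,0x01,0x95,0x1e,0x07}
#1 dst[0x01+5] := {0x76,0x9d,0x81,0xe7,0x60}
#2 dst[0x13+6] := {0x60,0x70,0x71,0xb2,0xc7,0x88}
#3 dst[0x18+6] := {0x01,0x95,0x1e,0x07,0x56,0x41}
#4 dst[0x03+6] := {0x9d,0x81,0xe7,0x60,0x01,0x95}
query mem[0x1c]=0x56, mem[0x19]=0x95, mem[0x21]=0xe7, mem[0x13]=0x60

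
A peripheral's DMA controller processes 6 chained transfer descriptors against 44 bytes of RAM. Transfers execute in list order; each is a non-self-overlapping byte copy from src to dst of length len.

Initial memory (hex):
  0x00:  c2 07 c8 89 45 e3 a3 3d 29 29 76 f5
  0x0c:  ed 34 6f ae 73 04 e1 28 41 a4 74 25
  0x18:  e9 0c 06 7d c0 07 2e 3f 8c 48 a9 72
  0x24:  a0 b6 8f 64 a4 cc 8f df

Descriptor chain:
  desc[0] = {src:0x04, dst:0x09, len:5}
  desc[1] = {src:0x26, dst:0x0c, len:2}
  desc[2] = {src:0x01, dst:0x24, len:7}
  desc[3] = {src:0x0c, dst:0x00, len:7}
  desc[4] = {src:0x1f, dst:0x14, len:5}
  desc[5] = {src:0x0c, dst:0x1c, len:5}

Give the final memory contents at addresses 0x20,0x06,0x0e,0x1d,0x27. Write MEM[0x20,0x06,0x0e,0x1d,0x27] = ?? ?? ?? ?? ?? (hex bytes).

MEM[0x20,0x06,0x0e,0x1d,0x27] = 73 e1 6f 64 45

[0] 0x04->0x09 len=5 : 45 e3 a3 3d 29
[1] 0x26->0x0c len=2 : 8f 64
[2] 0x01->0x24 len=7 : 07 c8 89 45 e3 a3 3d
[3] 0x0c->0x00 len=7 : 8f 64 6f ae 73 04 e1
[4] 0x1f->0x14 len=5 : 3f 8c 48 a9 72
[5] 0x0c->0x1c len=5 : 8f 64 6f ae 73
query mem[0x20]=0x73, mem[0x06]=0xe1, mem[0x0e]=0x6f, mem[0x1d]=0x64, mem[0x27]=0x45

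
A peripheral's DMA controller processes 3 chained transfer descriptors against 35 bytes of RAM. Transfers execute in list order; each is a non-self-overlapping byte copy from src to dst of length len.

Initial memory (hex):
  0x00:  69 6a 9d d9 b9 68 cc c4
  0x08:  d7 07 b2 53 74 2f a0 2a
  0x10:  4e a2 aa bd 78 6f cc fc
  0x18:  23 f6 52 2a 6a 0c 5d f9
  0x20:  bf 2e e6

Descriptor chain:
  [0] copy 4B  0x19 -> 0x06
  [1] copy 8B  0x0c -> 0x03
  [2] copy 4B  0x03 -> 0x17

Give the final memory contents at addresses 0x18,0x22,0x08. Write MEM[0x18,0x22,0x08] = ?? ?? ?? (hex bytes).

  after D0: wrote 4B at 0x06 = f6522a6a
  after D1: wrote 8B at 0x03 = 742fa02a4ea2aabd
  after D2: wrote 4B at 0x17 = 742fa02a
query mem[0x18]=0x2f, mem[0x22]=0xe6, mem[0x08]=0xa2

MEM[0x18,0x22,0x08] = 2f e6 a2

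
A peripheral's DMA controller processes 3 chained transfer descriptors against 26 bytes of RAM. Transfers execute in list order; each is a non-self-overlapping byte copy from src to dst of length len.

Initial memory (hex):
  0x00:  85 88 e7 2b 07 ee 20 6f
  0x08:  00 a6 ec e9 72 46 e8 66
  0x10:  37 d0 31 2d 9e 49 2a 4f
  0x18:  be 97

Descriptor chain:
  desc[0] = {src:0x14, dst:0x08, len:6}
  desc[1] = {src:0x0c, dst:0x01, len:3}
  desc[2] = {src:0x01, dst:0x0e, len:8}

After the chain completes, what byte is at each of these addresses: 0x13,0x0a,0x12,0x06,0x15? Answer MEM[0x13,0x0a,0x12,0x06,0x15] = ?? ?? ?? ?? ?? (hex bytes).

  after D0: wrote 6B at 0x08 = 9e492a4fbe97
  after D1: wrote 3B at 0x01 = be97e8
  after D2: wrote 8B at 0x0e = be97e807ee206f9e
query mem[0x13]=0x20, mem[0x0a]=0x2a, mem[0x12]=0xee, mem[0x06]=0x20, mem[0x15]=0x9e

MEM[0x13,0x0a,0x12,0x06,0x15] = 20 2a ee 20 9e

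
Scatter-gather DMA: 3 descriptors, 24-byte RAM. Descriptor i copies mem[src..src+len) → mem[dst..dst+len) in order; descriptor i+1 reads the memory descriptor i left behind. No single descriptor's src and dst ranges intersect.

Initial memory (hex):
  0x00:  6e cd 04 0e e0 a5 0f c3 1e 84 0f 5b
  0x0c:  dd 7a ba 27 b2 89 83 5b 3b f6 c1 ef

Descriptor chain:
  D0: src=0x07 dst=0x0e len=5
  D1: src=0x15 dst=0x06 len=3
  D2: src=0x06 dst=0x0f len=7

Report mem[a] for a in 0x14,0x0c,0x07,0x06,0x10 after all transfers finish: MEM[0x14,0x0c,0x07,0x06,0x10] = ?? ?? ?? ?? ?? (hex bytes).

MEM[0x14,0x0c,0x07,0x06,0x10] = 5b dd c1 f6 c1

D0: mem[0x0e..0x12] <- [c3 1e 84 0f 5b]
D1: mem[0x06..0x08] <- [f6 c1 ef]
D2: mem[0x0f..0x15] <- [f6 c1 ef 84 0f 5b dd]
query mem[0x14]=0x5b, mem[0x0c]=0xdd, mem[0x07]=0xc1, mem[0x06]=0xf6, mem[0x10]=0xc1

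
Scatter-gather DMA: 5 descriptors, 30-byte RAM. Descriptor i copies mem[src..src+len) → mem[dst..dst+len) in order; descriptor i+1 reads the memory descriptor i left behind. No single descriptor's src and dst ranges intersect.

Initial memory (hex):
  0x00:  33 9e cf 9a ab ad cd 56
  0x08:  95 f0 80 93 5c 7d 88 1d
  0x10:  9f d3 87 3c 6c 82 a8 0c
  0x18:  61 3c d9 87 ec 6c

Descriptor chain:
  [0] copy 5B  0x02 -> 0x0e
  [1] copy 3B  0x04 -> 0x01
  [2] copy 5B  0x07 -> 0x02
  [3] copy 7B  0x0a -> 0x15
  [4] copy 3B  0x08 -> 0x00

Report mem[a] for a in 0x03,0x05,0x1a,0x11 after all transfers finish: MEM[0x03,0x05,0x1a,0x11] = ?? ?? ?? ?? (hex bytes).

[0] 0x02->0x0e len=5 : cf 9a ab ad cd
[1] 0x04->0x01 len=3 : ab ad cd
[2] 0x07->0x02 len=5 : 56 95 f0 80 93
[3] 0x0a->0x15 len=7 : 80 93 5c 7d cf 9a ab
[4] 0x08->0x00 len=3 : 95 f0 80
query mem[0x03]=0x95, mem[0x05]=0x80, mem[0x1a]=0x9a, mem[0x11]=0xad

MEM[0x03,0x05,0x1a,0x11] = 95 80 9a ad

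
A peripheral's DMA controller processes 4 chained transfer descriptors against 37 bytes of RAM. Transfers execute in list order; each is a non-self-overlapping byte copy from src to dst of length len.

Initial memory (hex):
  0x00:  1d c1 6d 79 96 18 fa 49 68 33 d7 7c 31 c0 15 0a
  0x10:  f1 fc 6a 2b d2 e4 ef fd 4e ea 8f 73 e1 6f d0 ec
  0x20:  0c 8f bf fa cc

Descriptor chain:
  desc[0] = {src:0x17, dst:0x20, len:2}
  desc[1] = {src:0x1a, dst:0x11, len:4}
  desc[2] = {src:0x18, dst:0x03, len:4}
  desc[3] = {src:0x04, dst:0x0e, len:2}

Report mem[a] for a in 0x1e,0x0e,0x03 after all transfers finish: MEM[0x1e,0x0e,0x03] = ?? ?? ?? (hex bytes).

  after D0: wrote 2B at 0x20 = fd4e
  after D1: wrote 4B at 0x11 = 8f73e16f
  after D2: wrote 4B at 0x03 = 4eea8f73
  after D3: wrote 2B at 0x0e = ea8f
query mem[0x1e]=0xd0, mem[0x0e]=0xea, mem[0x03]=0x4e

MEM[0x1e,0x0e,0x03] = d0 ea 4e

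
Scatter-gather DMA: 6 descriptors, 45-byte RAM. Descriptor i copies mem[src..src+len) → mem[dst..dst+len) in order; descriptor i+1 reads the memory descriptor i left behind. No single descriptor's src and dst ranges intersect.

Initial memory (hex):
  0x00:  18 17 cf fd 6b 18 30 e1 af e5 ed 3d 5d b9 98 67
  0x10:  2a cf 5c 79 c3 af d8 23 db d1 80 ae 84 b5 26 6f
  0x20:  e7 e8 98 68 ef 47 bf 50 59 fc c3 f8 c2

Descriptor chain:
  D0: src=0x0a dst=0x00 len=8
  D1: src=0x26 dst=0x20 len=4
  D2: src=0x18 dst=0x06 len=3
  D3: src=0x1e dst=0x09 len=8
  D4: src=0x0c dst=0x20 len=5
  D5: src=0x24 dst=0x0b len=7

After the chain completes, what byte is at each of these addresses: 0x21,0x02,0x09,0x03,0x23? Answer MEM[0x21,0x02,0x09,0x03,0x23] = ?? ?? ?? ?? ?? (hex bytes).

#0 dst[0x00+8] := {0xed,0x3d,0x5d,0xb9,0x98,0x67,0x2a,0xcf}
#1 dst[0x20+4] := {0xbf,0x50,0x59,0xfc}
#2 dst[0x06+3] := {0xdb,0xd1,0x80}
#3 dst[0x09+8] := {0x26,0x6f,0xbf,0x50,0x59,0xfc,0xef,0x47}
#4 dst[0x20+5] := {0x50,0x59,0xfc,0xef,0x47}
#5 dst[0x0b+7] := {0x47,0x47,0xbf,0x50,0x59,0xfc,0xc3}
query mem[0x21]=0x59, mem[0x02]=0x5d, mem[0x09]=0x26, mem[0x03]=0xb9, mem[0x23]=0xef

MEM[0x21,0x02,0x09,0x03,0x23] = 59 5d 26 b9 ef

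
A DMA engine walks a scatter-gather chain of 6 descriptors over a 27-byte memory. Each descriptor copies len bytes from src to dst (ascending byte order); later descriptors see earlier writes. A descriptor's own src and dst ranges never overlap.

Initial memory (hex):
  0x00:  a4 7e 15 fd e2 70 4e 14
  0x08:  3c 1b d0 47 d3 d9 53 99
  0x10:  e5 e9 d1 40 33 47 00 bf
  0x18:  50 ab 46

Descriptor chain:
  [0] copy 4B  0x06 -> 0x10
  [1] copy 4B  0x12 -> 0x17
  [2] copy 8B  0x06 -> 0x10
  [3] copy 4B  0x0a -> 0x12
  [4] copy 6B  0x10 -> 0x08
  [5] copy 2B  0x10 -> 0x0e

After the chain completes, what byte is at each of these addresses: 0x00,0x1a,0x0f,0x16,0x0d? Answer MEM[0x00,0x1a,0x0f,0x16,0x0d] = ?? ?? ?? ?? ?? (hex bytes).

MEM[0x00,0x1a,0x0f,0x16,0x0d] = a4 47 14 d3 d9

#0 dst[0x10+4] := {0x4e,0x14,0x3c,0x1b}
#1 dst[0x17+4] := {0x3c,0x1b,0x33,0x47}
#2 dst[0x10+8] := {0x4e,0x14,0x3c,0x1b,0xd0,0x47,0xd3,0xd9}
#3 dst[0x12+4] := {0xd0,0x47,0xd3,0xd9}
#4 dst[0x08+6] := {0x4e,0x14,0xd0,0x47,0xd3,0xd9}
#5 dst[0x0e+2] := {0x4e,0x14}
query mem[0x00]=0xa4, mem[0x1a]=0x47, mem[0x0f]=0x14, mem[0x16]=0xd3, mem[0x0d]=0xd9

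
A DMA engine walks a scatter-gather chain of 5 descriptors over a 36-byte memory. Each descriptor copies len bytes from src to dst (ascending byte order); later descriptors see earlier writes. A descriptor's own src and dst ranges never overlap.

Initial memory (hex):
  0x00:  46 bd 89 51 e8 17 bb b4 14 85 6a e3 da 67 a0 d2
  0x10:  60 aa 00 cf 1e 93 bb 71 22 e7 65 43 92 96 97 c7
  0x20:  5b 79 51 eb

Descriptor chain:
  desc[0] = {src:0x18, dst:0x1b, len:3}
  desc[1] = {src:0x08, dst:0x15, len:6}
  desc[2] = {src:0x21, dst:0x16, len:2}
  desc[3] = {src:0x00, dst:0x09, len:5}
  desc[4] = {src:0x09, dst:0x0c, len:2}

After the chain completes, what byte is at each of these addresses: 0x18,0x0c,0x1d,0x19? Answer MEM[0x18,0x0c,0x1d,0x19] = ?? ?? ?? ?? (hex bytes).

MEM[0x18,0x0c,0x1d,0x19] = e3 46 65 da

[0] 0x18->0x1b len=3 : 22 e7 65
[1] 0x08->0x15 len=6 : 14 85 6a e3 da 67
[2] 0x21->0x16 len=2 : 79 51
[3] 0x00->0x09 len=5 : 46 bd 89 51 e8
[4] 0x09->0x0c len=2 : 46 bd
query mem[0x18]=0xe3, mem[0x0c]=0x46, mem[0x1d]=0x65, mem[0x19]=0xda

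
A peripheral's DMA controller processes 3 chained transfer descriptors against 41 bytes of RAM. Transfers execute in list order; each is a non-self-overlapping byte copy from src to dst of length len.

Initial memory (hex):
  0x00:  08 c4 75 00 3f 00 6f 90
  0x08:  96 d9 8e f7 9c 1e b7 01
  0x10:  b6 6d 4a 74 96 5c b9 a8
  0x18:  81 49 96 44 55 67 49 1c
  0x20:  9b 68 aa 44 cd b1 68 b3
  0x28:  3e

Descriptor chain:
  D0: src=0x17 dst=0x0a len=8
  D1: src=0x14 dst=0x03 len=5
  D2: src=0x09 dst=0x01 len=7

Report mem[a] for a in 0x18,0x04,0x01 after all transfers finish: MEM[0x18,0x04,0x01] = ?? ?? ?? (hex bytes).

  after D0: wrote 8B at 0x0a = a881499644556749
  after D1: wrote 5B at 0x03 = 965cb9a881
  after D2: wrote 7B at 0x01 = d9a88149964455
query mem[0x18]=0x81, mem[0x04]=0x49, mem[0x01]=0xd9

MEM[0x18,0x04,0x01] = 81 49 d9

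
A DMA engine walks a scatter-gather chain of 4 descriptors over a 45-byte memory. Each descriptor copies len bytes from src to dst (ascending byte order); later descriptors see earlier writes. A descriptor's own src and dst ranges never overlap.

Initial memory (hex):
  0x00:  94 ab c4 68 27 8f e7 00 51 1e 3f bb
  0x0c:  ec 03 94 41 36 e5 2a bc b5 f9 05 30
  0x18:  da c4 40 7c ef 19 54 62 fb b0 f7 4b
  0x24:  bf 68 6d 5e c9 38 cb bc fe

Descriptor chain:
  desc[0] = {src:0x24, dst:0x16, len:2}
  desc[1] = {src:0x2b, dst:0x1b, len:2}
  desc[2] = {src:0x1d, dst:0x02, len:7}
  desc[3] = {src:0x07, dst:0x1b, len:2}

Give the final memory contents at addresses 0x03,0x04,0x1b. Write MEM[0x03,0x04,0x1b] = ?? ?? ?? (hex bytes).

MEM[0x03,0x04,0x1b] = 54 62 f7

#0 dst[0x16+2] := {0xbf,0x68}
#1 dst[0x1b+2] := {0xbc,0xfe}
#2 dst[0x02+7] := {0x19,0x54,0x62,0xfb,0xb0,0xf7,0x4b}
#3 dst[0x1b+2] := {0xf7,0x4b}
query mem[0x03]=0x54, mem[0x04]=0x62, mem[0x1b]=0xf7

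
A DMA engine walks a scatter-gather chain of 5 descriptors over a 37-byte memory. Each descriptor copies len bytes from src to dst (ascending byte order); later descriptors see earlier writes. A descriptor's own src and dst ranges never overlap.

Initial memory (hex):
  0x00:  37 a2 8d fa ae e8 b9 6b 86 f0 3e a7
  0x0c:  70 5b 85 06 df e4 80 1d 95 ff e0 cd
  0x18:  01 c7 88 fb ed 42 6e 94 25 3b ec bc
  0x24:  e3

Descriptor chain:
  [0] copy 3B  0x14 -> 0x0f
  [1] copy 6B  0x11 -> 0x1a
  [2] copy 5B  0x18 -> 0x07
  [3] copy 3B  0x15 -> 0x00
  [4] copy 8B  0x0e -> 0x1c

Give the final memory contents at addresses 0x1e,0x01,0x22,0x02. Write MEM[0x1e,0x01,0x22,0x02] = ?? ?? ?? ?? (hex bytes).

MEM[0x1e,0x01,0x22,0x02] = ff e0 95 cd

  after D0: wrote 3B at 0x0f = 95ffe0
  after D1: wrote 6B at 0x1a = e0801d95ffe0
  after D2: wrote 5B at 0x07 = 01c7e0801d
  after D3: wrote 3B at 0x00 = ffe0cd
  after D4: wrote 8B at 0x1c = 8595ffe0801d95ff
query mem[0x1e]=0xff, mem[0x01]=0xe0, mem[0x22]=0x95, mem[0x02]=0xcd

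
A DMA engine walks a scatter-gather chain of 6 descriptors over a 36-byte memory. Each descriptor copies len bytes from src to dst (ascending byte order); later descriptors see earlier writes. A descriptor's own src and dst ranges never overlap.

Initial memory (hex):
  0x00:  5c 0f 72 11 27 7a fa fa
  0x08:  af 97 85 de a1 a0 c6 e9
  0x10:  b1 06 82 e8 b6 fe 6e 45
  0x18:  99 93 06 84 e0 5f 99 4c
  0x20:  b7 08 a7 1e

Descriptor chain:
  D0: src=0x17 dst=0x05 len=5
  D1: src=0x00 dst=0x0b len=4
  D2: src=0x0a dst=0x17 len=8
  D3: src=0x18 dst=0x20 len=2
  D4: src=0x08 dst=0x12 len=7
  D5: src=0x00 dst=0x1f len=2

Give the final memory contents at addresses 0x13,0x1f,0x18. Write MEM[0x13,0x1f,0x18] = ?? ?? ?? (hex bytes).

MEM[0x13,0x1f,0x18] = 84 5c 11

D0: mem[0x05..0x09] <- [45 99 93 06 84]
D1: mem[0x0b..0x0e] <- [5c 0f 72 11]
D2: mem[0x17..0x1e] <- [85 5c 0f 72 11 e9 b1 06]
D3: mem[0x20..0x21] <- [5c 0f]
D4: mem[0x12..0x18] <- [06 84 85 5c 0f 72 11]
D5: mem[0x1f..0x20] <- [5c 0f]
query mem[0x13]=0x84, mem[0x1f]=0x5c, mem[0x18]=0x11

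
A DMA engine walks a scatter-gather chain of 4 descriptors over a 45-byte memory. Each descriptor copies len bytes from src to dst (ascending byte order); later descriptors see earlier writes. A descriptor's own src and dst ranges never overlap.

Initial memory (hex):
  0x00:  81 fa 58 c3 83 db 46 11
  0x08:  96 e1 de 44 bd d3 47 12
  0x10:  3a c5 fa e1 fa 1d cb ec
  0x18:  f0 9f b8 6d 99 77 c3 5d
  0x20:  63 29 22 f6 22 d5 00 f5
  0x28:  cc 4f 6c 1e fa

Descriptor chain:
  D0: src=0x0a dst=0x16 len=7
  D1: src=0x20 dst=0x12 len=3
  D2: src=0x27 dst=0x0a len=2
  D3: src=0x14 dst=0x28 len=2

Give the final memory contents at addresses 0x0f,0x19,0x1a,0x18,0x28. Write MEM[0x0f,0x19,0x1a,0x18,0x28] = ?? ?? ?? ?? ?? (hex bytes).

MEM[0x0f,0x19,0x1a,0x18,0x28] = 12 d3 47 bd 22

D0: mem[0x16..0x1c] <- [de 44 bd d3 47 12 3a]
D1: mem[0x12..0x14] <- [63 29 22]
D2: mem[0x0a..0x0b] <- [f5 cc]
D3: mem[0x28..0x29] <- [22 1d]
query mem[0x0f]=0x12, mem[0x19]=0xd3, mem[0x1a]=0x47, mem[0x18]=0xbd, mem[0x28]=0x22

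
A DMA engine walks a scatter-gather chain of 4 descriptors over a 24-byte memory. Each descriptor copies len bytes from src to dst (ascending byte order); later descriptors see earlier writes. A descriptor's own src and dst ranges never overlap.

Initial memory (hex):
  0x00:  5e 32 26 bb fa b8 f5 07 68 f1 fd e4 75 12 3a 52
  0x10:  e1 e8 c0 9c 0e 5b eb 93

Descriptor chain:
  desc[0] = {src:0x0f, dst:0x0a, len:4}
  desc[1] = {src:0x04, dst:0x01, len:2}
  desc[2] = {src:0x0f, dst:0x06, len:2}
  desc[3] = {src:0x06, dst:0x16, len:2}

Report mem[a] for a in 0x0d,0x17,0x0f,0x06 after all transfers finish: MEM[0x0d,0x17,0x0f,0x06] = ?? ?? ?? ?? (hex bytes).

MEM[0x0d,0x17,0x0f,0x06] = c0 e1 52 52

#0 dst[0x0a+4] := {0x52,0xe1,0xe8,0xc0}
#1 dst[0x01+2] := {0xfa,0xb8}
#2 dst[0x06+2] := {0x52,0xe1}
#3 dst[0x16+2] := {0x52,0xe1}
query mem[0x0d]=0xc0, mem[0x17]=0xe1, mem[0x0f]=0x52, mem[0x06]=0x52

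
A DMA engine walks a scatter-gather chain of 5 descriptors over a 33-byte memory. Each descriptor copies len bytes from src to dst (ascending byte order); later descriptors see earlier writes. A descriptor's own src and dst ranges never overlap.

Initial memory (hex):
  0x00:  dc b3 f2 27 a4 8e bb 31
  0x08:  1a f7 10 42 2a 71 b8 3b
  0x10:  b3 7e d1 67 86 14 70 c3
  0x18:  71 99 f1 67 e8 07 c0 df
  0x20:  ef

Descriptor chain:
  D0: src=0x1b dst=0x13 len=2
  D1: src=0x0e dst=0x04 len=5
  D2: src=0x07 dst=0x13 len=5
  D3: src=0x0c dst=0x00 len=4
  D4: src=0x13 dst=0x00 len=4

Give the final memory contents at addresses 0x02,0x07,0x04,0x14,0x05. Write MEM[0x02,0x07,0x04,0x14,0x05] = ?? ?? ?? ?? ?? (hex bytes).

MEM[0x02,0x07,0x04,0x14,0x05] = f7 7e b8 d1 3b

  after D0: wrote 2B at 0x13 = 67e8
  after D1: wrote 5B at 0x04 = b83bb37ed1
  after D2: wrote 5B at 0x13 = 7ed1f71042
  after D3: wrote 4B at 0x00 = 2a71b83b
  after D4: wrote 4B at 0x00 = 7ed1f710
query mem[0x02]=0xf7, mem[0x07]=0x7e, mem[0x04]=0xb8, mem[0x14]=0xd1, mem[0x05]=0x3b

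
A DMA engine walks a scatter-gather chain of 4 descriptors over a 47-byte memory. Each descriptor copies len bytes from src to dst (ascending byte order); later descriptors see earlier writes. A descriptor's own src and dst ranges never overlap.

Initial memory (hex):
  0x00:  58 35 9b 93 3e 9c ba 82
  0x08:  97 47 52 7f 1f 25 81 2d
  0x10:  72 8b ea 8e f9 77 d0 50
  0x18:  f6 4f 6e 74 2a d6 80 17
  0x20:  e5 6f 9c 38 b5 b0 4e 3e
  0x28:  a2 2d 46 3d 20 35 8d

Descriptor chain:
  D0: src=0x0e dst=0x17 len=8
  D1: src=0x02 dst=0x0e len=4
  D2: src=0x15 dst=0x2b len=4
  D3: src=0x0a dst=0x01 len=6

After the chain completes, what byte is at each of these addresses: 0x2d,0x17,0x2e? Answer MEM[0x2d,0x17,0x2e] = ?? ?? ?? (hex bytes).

  after D0: wrote 8B at 0x17 = 812d728bea8ef977
  after D1: wrote 4B at 0x0e = 9b933e9c
  after D2: wrote 4B at 0x2b = 77d0812d
  after D3: wrote 6B at 0x01 = 527f1f259b93
query mem[0x2d]=0x81, mem[0x17]=0x81, mem[0x2e]=0x2d

MEM[0x2d,0x17,0x2e] = 81 81 2d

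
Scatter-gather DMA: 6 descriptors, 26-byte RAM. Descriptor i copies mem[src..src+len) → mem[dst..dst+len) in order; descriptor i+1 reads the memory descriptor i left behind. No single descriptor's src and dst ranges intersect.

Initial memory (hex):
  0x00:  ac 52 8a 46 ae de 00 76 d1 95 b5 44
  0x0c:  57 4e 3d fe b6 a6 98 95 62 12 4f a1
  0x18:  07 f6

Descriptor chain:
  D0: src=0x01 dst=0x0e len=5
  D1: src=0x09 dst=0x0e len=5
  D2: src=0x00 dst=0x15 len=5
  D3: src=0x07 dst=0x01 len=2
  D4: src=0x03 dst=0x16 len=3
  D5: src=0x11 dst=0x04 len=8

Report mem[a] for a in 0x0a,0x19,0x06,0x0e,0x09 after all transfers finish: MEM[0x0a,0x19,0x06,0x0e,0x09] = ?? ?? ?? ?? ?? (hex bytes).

MEM[0x0a,0x19,0x06,0x0e,0x09] = ae ae 95 95 46

[0] 0x01->0x0e len=5 : 52 8a 46 ae de
[1] 0x09->0x0e len=5 : 95 b5 44 57 4e
[2] 0x00->0x15 len=5 : ac 52 8a 46 ae
[3] 0x07->0x01 len=2 : 76 d1
[4] 0x03->0x16 len=3 : 46 ae de
[5] 0x11->0x04 len=8 : 57 4e 95 62 ac 46 ae de
query mem[0x0a]=0xae, mem[0x19]=0xae, mem[0x06]=0x95, mem[0x0e]=0x95, mem[0x09]=0x46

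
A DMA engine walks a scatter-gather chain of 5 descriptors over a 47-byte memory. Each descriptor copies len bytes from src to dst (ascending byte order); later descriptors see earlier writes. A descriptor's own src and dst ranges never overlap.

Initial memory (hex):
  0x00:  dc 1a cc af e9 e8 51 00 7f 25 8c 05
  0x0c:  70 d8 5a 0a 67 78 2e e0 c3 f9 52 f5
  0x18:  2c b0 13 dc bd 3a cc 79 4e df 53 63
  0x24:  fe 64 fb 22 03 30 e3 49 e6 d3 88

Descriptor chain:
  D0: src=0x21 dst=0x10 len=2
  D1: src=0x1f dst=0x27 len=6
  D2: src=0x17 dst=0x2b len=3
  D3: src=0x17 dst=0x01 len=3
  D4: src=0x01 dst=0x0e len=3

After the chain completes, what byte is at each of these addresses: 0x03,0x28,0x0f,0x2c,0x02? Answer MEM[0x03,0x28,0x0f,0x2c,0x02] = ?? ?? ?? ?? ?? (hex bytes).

  after D0: wrote 2B at 0x10 = df53
  after D1: wrote 6B at 0x27 = 794edf5363fe
  after D2: wrote 3B at 0x2b = f52cb0
  after D3: wrote 3B at 0x01 = f52cb0
  after D4: wrote 3B at 0x0e = f52cb0
query mem[0x03]=0xb0, mem[0x28]=0x4e, mem[0x0f]=0x2c, mem[0x2c]=0x2c, mem[0x02]=0x2c

MEM[0x03,0x28,0x0f,0x2c,0x02] = b0 4e 2c 2c 2c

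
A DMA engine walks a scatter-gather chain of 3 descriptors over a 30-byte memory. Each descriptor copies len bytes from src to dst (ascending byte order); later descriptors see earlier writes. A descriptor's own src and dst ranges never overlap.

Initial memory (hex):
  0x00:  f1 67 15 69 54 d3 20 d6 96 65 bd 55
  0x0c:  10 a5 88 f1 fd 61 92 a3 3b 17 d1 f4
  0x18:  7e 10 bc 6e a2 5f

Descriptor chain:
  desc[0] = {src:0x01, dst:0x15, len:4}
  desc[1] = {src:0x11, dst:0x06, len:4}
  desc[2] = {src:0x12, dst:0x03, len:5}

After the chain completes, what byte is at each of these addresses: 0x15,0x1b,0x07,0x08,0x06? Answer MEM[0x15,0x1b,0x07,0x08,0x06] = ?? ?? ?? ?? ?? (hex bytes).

MEM[0x15,0x1b,0x07,0x08,0x06] = 67 6e 15 a3 67

D0: mem[0x15..0x18] <- [67 15 69 54]
D1: mem[0x06..0x09] <- [61 92 a3 3b]
D2: mem[0x03..0x07] <- [92 a3 3b 67 15]
query mem[0x15]=0x67, mem[0x1b]=0x6e, mem[0x07]=0x15, mem[0x08]=0xa3, mem[0x06]=0x67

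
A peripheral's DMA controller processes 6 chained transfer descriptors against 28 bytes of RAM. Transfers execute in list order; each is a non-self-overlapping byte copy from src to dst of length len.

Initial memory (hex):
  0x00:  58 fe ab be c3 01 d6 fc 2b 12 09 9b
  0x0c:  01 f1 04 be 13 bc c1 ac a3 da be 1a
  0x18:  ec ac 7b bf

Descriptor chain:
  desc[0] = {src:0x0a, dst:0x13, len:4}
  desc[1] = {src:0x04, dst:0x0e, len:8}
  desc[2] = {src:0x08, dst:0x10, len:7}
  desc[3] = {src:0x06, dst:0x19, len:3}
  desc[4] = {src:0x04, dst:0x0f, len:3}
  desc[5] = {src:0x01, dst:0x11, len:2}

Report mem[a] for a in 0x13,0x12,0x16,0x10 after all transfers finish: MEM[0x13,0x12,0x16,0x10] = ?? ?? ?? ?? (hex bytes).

MEM[0x13,0x12,0x16,0x10] = 9b ab c3 01

[0] 0x0a->0x13 len=4 : 09 9b 01 f1
[1] 0x04->0x0e len=8 : c3 01 d6 fc 2b 12 09 9b
[2] 0x08->0x10 len=7 : 2b 12 09 9b 01 f1 c3
[3] 0x06->0x19 len=3 : d6 fc 2b
[4] 0x04->0x0f len=3 : c3 01 d6
[5] 0x01->0x11 len=2 : fe ab
query mem[0x13]=0x9b, mem[0x12]=0xab, mem[0x16]=0xc3, mem[0x10]=0x01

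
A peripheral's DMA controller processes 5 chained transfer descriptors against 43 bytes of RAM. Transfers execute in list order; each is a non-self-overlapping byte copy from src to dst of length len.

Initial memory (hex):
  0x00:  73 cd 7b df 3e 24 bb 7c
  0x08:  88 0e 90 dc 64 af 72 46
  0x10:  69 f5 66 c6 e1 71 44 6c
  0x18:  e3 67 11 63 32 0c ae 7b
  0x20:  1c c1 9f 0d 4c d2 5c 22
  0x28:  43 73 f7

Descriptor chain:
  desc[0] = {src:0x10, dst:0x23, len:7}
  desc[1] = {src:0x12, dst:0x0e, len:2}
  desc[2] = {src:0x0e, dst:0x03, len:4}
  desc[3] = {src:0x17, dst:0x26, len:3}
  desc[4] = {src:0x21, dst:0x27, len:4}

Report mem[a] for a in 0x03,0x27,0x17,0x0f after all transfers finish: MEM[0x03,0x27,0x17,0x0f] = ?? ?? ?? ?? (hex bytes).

MEM[0x03,0x27,0x17,0x0f] = 66 c1 6c c6

#0 dst[0x23+7] := {0x69,0xf5,0x66,0xc6,0xe1,0x71,0x44}
#1 dst[0x0e+2] := {0x66,0xc6}
#2 dst[0x03+4] := {0x66,0xc6,0x69,0xf5}
#3 dst[0x26+3] := {0x6c,0xe3,0x67}
#4 dst[0x27+4] := {0xc1,0x9f,0x69,0xf5}
query mem[0x03]=0x66, mem[0x27]=0xc1, mem[0x17]=0x6c, mem[0x0f]=0xc6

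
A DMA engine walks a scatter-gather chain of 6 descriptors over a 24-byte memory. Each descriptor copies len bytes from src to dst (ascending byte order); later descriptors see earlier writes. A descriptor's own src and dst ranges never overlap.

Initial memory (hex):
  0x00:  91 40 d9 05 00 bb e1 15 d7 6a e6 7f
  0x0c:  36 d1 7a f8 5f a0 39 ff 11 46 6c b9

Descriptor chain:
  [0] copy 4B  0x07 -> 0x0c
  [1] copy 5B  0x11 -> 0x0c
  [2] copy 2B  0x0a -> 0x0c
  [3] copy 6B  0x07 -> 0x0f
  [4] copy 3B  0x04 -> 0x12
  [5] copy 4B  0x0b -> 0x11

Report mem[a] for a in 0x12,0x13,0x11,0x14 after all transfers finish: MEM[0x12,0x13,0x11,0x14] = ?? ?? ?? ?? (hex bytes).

D0: mem[0x0c..0x0f] <- [15 d7 6a e6]
D1: mem[0x0c..0x10] <- [a0 39 ff 11 46]
D2: mem[0x0c..0x0d] <- [e6 7f]
D3: mem[0x0f..0x14] <- [15 d7 6a e6 7f e6]
D4: mem[0x12..0x14] <- [00 bb e1]
D5: mem[0x11..0x14] <- [7f e6 7f ff]
query mem[0x12]=0xe6, mem[0x13]=0x7f, mem[0x11]=0x7f, mem[0x14]=0xff

MEM[0x12,0x13,0x11,0x14] = e6 7f 7f ff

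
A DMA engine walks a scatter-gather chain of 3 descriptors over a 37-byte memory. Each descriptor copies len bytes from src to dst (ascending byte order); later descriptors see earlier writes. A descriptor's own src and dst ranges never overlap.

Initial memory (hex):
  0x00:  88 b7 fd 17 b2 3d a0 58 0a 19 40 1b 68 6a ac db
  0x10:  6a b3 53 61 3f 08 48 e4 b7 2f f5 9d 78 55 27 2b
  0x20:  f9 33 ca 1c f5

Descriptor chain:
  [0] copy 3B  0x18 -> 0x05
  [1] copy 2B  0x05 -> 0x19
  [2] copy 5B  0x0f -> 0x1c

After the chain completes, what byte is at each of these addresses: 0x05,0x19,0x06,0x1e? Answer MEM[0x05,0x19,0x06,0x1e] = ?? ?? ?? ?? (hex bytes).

D0: mem[0x05..0x07] <- [b7 2f f5]
D1: mem[0x19..0x1a] <- [b7 2f]
D2: mem[0x1c..0x20] <- [db 6a b3 53 61]
query mem[0x05]=0xb7, mem[0x19]=0xb7, mem[0x06]=0x2f, mem[0x1e]=0xb3

MEM[0x05,0x19,0x06,0x1e] = b7 b7 2f b3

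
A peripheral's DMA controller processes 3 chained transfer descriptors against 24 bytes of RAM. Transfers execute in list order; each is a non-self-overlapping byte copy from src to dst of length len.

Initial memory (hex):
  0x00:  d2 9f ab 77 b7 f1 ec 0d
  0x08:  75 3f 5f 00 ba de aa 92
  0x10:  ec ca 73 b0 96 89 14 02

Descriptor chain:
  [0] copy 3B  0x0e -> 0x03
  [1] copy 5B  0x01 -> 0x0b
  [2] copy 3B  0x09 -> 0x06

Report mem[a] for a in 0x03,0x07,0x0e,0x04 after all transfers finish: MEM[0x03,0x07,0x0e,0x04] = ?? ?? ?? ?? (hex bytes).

MEM[0x03,0x07,0x0e,0x04] = aa 5f 92 92

D0: mem[0x03..0x05] <- [aa 92 ec]
D1: mem[0x0b..0x0f] <- [9f ab aa 92 ec]
D2: mem[0x06..0x08] <- [3f 5f 9f]
query mem[0x03]=0xaa, mem[0x07]=0x5f, mem[0x0e]=0x92, mem[0x04]=0x92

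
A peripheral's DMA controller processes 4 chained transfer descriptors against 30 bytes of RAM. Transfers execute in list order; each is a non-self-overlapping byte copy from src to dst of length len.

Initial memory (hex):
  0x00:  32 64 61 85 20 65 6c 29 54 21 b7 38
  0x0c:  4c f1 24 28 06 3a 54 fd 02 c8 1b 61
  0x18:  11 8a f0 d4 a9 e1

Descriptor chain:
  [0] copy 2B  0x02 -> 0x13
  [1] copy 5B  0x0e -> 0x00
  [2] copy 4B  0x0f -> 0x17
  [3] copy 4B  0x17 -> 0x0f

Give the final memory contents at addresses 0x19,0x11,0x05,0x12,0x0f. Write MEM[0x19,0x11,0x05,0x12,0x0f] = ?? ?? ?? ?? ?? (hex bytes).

[0] 0x02->0x13 len=2 : 61 85
[1] 0x0e->0x00 len=5 : 24 28 06 3a 54
[2] 0x0f->0x17 len=4 : 28 06 3a 54
[3] 0x17->0x0f len=4 : 28 06 3a 54
query mem[0x19]=0x3a, mem[0x11]=0x3a, mem[0x05]=0x65, mem[0x12]=0x54, mem[0x0f]=0x28

MEM[0x19,0x11,0x05,0x12,0x0f] = 3a 3a 65 54 28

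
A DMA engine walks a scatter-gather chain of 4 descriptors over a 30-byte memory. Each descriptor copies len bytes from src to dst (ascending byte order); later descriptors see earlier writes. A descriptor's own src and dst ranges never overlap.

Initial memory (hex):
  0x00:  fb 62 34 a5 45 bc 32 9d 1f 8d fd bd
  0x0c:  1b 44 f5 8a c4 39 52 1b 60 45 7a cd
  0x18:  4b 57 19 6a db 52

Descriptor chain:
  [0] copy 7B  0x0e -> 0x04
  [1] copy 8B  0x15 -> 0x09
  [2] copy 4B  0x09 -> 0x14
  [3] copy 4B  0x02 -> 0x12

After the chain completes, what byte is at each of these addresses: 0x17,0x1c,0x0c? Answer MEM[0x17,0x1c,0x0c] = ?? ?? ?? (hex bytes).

[0] 0x0e->0x04 len=7 : f5 8a c4 39 52 1b 60
[1] 0x15->0x09 len=8 : 45 7a cd 4b 57 19 6a db
[2] 0x09->0x14 len=4 : 45 7a cd 4b
[3] 0x02->0x12 len=4 : 34 a5 f5 8a
query mem[0x17]=0x4b, mem[0x1c]=0xdb, mem[0x0c]=0x4b

MEM[0x17,0x1c,0x0c] = 4b db 4b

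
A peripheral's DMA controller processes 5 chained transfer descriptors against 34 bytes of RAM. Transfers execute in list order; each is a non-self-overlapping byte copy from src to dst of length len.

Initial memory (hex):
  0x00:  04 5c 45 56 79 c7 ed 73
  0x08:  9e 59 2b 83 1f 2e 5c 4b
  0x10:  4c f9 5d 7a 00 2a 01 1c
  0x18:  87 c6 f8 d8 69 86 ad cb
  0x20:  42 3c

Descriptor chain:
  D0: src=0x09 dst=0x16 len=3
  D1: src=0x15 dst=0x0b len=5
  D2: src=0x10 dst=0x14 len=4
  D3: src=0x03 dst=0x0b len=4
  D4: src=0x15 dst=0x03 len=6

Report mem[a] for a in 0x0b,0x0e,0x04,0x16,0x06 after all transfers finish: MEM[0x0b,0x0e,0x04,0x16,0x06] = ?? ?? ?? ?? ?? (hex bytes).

MEM[0x0b,0x0e,0x04,0x16,0x06] = 56 ed 5d 5d 83

D0: mem[0x16..0x18] <- [59 2b 83]
D1: mem[0x0b..0x0f] <- [2a 59 2b 83 c6]
D2: mem[0x14..0x17] <- [4c f9 5d 7a]
D3: mem[0x0b..0x0e] <- [56 79 c7 ed]
D4: mem[0x03..0x08] <- [f9 5d 7a 83 c6 f8]
query mem[0x0b]=0x56, mem[0x0e]=0xed, mem[0x04]=0x5d, mem[0x16]=0x5d, mem[0x06]=0x83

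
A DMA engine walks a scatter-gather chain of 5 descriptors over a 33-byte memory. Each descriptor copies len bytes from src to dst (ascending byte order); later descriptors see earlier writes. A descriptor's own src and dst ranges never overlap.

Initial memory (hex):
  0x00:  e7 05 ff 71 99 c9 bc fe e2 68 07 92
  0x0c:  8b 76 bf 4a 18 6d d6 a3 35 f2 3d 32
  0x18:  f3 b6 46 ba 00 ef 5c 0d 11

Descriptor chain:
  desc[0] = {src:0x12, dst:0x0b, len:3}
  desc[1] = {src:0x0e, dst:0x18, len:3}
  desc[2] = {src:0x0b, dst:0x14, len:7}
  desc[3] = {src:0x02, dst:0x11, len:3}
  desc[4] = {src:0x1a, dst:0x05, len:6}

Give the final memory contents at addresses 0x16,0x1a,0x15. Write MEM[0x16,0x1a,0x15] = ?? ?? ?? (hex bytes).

MEM[0x16,0x1a,0x15] = 35 6d a3

#0 dst[0x0b+3] := {0xd6,0xa3,0x35}
#1 dst[0x18+3] := {0xbf,0x4a,0x18}
#2 dst[0x14+7] := {0xd6,0xa3,0x35,0xbf,0x4a,0x18,0x6d}
#3 dst[0x11+3] := {0xff,0x71,0x99}
#4 dst[0x05+6] := {0x6d,0xba,0x00,0xef,0x5c,0x0d}
query mem[0x16]=0x35, mem[0x1a]=0x6d, mem[0x15]=0xa3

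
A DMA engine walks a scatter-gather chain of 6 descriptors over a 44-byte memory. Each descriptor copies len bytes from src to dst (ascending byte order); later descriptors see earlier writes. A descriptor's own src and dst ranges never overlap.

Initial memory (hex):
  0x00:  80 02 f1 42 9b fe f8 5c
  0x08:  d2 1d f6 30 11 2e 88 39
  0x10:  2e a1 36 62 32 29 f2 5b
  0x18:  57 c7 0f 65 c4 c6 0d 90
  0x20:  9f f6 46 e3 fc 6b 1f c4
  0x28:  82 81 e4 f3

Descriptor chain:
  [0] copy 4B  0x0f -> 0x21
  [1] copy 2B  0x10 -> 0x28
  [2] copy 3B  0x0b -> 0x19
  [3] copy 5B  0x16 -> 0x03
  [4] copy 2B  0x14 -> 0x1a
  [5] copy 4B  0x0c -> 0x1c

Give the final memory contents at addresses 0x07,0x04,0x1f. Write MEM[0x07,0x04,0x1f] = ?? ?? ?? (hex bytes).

D0: mem[0x21..0x24] <- [39 2e a1 36]
D1: mem[0x28..0x29] <- [2e a1]
D2: mem[0x19..0x1b] <- [30 11 2e]
D3: mem[0x03..0x07] <- [f2 5b 57 30 11]
D4: mem[0x1a..0x1b] <- [32 29]
D5: mem[0x1c..0x1f] <- [11 2e 88 39]
query mem[0x07]=0x11, mem[0x04]=0x5b, mem[0x1f]=0x39

MEM[0x07,0x04,0x1f] = 11 5b 39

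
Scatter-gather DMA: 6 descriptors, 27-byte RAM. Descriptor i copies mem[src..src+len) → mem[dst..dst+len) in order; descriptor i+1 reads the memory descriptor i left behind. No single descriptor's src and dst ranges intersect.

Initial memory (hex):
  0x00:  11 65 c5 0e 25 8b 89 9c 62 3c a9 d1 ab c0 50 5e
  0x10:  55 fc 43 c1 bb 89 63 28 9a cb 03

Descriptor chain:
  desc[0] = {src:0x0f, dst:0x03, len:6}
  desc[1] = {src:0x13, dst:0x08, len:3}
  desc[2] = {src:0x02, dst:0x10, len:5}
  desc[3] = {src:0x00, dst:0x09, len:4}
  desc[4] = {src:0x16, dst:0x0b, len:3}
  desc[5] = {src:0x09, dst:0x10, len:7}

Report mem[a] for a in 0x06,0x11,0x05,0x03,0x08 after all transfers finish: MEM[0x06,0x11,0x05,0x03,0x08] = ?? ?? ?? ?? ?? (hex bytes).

MEM[0x06,0x11,0x05,0x03,0x08] = 43 65 fc 5e c1

D0: mem[0x03..0x08] <- [5e 55 fc 43 c1 bb]
D1: mem[0x08..0x0a] <- [c1 bb 89]
D2: mem[0x10..0x14] <- [c5 5e 55 fc 43]
D3: mem[0x09..0x0c] <- [11 65 c5 5e]
D4: mem[0x0b..0x0d] <- [63 28 9a]
D5: mem[0x10..0x16] <- [11 65 63 28 9a 50 5e]
query mem[0x06]=0x43, mem[0x11]=0x65, mem[0x05]=0xfc, mem[0x03]=0x5e, mem[0x08]=0xc1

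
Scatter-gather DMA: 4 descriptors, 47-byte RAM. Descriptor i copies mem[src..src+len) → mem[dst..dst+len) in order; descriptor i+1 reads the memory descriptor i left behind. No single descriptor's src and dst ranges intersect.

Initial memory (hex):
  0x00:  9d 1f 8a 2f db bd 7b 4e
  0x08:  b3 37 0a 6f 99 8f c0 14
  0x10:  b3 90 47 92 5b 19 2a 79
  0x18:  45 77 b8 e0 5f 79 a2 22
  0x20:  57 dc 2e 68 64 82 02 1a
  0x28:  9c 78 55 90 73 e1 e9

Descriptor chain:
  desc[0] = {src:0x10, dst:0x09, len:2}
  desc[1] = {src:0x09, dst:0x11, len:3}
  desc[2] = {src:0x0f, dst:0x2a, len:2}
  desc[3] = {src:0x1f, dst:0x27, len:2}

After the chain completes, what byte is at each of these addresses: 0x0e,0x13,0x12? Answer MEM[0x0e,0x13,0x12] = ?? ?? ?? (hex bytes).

#0 dst[0x09+2] := {0xb3,0x90}
#1 dst[0x11+3] := {0xb3,0x90,0x6f}
#2 dst[0x2a+2] := {0x14,0xb3}
#3 dst[0x27+2] := {0x22,0x57}
query mem[0x0e]=0xc0, mem[0x13]=0x6f, mem[0x12]=0x90

MEM[0x0e,0x13,0x12] = c0 6f 90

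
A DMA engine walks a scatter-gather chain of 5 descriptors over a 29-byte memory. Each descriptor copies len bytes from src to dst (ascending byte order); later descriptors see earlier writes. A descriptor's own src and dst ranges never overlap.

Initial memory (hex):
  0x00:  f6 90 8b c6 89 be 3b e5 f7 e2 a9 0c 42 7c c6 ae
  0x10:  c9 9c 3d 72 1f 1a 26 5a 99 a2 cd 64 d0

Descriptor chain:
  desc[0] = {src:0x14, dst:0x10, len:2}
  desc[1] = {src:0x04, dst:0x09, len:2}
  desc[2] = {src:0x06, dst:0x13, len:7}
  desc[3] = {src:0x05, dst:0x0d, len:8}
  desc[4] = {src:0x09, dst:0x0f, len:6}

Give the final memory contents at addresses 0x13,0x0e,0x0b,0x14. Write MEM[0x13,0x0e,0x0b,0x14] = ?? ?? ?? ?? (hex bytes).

  after D0: wrote 2B at 0x10 = 1f1a
  after D1: wrote 2B at 0x09 = 89be
  after D2: wrote 7B at 0x13 = 3be5f789be0c42
  after D3: wrote 8B at 0x0d = be3be5f789be0c42
  after D4: wrote 6B at 0x0f = 89be0c42be3b
query mem[0x13]=0xbe, mem[0x0e]=0x3b, mem[0x0b]=0x0c, mem[0x14]=0x3b

MEM[0x13,0x0e,0x0b,0x14] = be 3b 0c 3b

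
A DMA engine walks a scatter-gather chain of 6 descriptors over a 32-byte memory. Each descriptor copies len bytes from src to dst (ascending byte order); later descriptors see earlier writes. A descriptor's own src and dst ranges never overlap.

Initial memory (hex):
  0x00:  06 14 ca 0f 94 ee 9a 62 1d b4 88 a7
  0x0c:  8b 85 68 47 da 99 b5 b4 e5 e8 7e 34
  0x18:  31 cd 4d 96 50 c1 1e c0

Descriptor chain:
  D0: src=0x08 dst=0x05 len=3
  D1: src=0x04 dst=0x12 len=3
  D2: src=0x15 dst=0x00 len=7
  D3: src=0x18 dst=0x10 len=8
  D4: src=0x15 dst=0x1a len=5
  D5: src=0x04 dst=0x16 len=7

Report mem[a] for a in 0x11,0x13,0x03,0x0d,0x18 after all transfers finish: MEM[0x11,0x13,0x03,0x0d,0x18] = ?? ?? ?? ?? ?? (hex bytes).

  after D0: wrote 3B at 0x05 = 1db488
  after D1: wrote 3B at 0x12 = 941db4
  after D2: wrote 7B at 0x00 = e87e3431cd4d96
  after D3: wrote 8B at 0x10 = 31cd4d9650c11ec0
  after D4: wrote 5B at 0x1a = c11ec031cd
  after D5: wrote 7B at 0x16 = cd4d96881db488
query mem[0x11]=0xcd, mem[0x13]=0x96, mem[0x03]=0x31, mem[0x0d]=0x85, mem[0x18]=0x96

MEM[0x11,0x13,0x03,0x0d,0x18] = cd 96 31 85 96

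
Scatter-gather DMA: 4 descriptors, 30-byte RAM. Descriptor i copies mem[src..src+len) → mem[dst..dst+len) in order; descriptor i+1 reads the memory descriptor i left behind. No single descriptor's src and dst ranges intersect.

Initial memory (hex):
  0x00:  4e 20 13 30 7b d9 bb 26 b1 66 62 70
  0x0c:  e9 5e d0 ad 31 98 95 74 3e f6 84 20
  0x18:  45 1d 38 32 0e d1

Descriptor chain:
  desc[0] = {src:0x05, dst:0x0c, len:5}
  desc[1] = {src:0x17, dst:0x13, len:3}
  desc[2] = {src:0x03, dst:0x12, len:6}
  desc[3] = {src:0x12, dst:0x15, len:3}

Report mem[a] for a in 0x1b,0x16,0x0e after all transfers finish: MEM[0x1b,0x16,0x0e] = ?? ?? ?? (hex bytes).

MEM[0x1b,0x16,0x0e] = 32 7b 26

#0 dst[0x0c+5] := {0xd9,0xbb,0x26,0xb1,0x66}
#1 dst[0x13+3] := {0x20,0x45,0x1d}
#2 dst[0x12+6] := {0x30,0x7b,0xd9,0xbb,0x26,0xb1}
#3 dst[0x15+3] := {0x30,0x7b,0xd9}
query mem[0x1b]=0x32, mem[0x16]=0x7b, mem[0x0e]=0x26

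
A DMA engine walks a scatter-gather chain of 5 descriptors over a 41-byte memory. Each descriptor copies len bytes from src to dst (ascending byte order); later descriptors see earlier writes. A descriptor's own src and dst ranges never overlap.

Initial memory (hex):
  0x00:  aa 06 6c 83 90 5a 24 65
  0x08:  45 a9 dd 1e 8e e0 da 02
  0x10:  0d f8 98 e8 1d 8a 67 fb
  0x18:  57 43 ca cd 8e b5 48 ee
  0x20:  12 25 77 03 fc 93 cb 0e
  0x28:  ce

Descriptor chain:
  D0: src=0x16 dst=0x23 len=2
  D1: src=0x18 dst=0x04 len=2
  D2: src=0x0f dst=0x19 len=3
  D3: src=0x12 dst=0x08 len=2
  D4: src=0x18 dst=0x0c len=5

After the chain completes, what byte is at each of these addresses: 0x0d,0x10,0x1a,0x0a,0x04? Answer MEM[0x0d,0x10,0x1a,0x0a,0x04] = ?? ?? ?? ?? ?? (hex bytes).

#0 dst[0x23+2] := {0x67,0xfb}
#1 dst[0x04+2] := {0x57,0x43}
#2 dst[0x19+3] := {0x02,0x0d,0xf8}
#3 dst[0x08+2] := {0x98,0xe8}
#4 dst[0x0c+5] := {0x57,0x02,0x0d,0xf8,0x8e}
query mem[0x0d]=0x02, mem[0x10]=0x8e, mem[0x1a]=0x0d, mem[0x0a]=0xdd, mem[0x04]=0x57

MEM[0x0d,0x10,0x1a,0x0a,0x04] = 02 8e 0d dd 57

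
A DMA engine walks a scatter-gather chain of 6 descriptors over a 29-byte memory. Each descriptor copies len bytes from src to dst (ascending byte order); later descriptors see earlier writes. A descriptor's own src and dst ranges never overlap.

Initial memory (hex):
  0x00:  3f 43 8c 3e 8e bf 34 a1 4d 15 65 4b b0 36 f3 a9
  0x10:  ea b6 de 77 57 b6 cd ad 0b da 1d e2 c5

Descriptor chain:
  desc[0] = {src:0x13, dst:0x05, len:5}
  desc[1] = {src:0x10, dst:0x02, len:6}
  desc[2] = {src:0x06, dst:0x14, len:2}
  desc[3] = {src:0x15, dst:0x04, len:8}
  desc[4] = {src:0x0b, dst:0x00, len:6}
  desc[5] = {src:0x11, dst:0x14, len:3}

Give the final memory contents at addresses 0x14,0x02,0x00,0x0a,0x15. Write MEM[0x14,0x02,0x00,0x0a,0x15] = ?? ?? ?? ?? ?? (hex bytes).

MEM[0x14,0x02,0x00,0x0a,0x15] = b6 36 c5 e2 de

  after D0: wrote 5B at 0x05 = 7757b6cdad
  after D1: wrote 6B at 0x02 = eab6de7757b6
  after D2: wrote 2B at 0x14 = 57b6
  after D3: wrote 8B at 0x04 = b6cdad0bda1de2c5
  after D4: wrote 6B at 0x00 = c5b036f3a9ea
  after D5: wrote 3B at 0x14 = b6de77
query mem[0x14]=0xb6, mem[0x02]=0x36, mem[0x00]=0xc5, mem[0x0a]=0xe2, mem[0x15]=0xde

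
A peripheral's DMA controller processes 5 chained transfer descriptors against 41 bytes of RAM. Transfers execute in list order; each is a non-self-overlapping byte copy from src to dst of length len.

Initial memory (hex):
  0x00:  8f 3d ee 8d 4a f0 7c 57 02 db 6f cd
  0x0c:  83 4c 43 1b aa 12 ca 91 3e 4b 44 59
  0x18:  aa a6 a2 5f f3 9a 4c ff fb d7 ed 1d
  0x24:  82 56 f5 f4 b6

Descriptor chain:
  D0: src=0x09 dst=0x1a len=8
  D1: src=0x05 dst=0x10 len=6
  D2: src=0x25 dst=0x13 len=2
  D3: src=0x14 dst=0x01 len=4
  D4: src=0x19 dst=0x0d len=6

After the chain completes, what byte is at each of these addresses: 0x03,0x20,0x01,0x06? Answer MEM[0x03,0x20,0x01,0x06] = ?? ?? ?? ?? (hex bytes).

D0: mem[0x1a..0x21] <- [db 6f cd 83 4c 43 1b aa]
D1: mem[0x10..0x15] <- [f0 7c 57 02 db 6f]
D2: mem[0x13..0x14] <- [56 f5]
D3: mem[0x01..0x04] <- [f5 6f 44 59]
D4: mem[0x0d..0x12] <- [a6 db 6f cd 83 4c]
query mem[0x03]=0x44, mem[0x20]=0x1b, mem[0x01]=0xf5, mem[0x06]=0x7c

MEM[0x03,0x20,0x01,0x06] = 44 1b f5 7c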